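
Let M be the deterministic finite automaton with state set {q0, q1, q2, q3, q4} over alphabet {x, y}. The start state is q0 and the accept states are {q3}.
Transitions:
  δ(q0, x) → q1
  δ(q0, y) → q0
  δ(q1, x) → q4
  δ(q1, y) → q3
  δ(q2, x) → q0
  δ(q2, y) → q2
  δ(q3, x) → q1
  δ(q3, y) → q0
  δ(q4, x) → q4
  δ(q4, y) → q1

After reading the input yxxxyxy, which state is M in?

q1

q0 --y--> q0
q0 --x--> q1
q1 --x--> q4
q4 --x--> q4
q4 --y--> q1
q1 --x--> q4
q4 --y--> q1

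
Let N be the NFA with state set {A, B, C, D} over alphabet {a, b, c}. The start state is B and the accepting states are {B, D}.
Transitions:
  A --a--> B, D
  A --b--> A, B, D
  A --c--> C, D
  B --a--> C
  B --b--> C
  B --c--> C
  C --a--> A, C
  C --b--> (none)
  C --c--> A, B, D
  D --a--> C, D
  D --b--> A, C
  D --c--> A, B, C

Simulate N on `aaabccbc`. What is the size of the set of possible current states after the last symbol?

Start: {B}
read a: {C}
read a: {A, C}
read a: {A, B, C, D}
read b: {A, B, C, D}
read c: {A, B, C, D}
read c: {A, B, C, D}
read b: {A, B, C, D}
read c: {A, B, C, D}
Final reachable set {A, B, C, D} has 4 states.

4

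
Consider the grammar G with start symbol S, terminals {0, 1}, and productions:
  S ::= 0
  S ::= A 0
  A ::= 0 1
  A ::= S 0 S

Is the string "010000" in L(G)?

S ⇒ A0 ⇒ S0S0 ⇒ A00S0 ⇒ 0100S0 ⇒ 010000

yes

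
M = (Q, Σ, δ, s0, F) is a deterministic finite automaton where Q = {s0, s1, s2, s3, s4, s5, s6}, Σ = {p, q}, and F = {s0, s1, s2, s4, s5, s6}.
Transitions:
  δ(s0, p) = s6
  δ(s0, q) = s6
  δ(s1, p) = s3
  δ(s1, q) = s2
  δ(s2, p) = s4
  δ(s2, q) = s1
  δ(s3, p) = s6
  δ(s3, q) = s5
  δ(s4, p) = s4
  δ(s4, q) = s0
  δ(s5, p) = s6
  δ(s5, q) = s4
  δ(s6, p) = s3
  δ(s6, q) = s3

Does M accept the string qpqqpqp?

accepted

s0 --q--> s6
s6 --p--> s3
s3 --q--> s5
s5 --q--> s4
s4 --p--> s4
s4 --q--> s0
s0 --p--> s6
End in state s6, which is an accepting state.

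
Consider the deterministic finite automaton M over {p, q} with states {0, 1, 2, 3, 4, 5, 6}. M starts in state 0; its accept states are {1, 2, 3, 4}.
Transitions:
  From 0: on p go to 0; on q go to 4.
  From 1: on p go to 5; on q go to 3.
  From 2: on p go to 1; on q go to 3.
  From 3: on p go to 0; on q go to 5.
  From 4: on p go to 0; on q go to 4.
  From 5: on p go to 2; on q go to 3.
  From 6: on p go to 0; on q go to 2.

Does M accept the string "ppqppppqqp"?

rejected

0 --p--> 0
0 --p--> 0
0 --q--> 4
4 --p--> 0
0 --p--> 0
0 --p--> 0
0 --p--> 0
0 --q--> 4
4 --q--> 4
4 --p--> 0
End in state 0, which is not an accepting state.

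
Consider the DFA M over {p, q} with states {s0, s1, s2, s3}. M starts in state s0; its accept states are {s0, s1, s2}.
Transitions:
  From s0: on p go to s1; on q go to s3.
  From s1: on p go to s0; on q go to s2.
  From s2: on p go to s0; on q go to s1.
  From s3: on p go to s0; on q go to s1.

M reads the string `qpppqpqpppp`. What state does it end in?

s1

s0 --q--> s3
s3 --p--> s0
s0 --p--> s1
s1 --p--> s0
s0 --q--> s3
s3 --p--> s0
s0 --q--> s3
s3 --p--> s0
s0 --p--> s1
s1 --p--> s0
s0 --p--> s1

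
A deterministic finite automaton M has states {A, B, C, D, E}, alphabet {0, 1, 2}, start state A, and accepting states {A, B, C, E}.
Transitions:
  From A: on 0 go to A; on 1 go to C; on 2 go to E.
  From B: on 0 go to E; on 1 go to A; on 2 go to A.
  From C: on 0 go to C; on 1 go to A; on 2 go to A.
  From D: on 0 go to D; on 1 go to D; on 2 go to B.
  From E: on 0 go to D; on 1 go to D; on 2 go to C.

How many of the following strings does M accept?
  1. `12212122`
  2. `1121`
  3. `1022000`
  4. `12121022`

2

`12212122`: accepted
`1121`: rejected
`1022000`: rejected
`12121022`: accepted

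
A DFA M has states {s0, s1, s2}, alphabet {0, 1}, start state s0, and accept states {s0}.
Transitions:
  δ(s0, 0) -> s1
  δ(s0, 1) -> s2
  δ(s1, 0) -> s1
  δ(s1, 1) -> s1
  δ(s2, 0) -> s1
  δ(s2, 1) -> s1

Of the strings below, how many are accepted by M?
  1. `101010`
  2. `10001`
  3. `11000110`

`101010`: rejected
`10001`: rejected
`11000110`: rejected

0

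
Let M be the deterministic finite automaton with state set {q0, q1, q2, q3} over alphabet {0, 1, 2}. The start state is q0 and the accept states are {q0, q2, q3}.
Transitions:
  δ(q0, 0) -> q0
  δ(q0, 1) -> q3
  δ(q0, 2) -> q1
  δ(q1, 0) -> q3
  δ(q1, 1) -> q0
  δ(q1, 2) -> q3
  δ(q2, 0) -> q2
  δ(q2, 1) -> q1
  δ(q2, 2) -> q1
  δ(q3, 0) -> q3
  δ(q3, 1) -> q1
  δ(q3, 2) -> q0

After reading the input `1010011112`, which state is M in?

q3

q0 --1--> q3
q3 --0--> q3
q3 --1--> q1
q1 --0--> q3
q3 --0--> q3
q3 --1--> q1
q1 --1--> q0
q0 --1--> q3
q3 --1--> q1
q1 --2--> q3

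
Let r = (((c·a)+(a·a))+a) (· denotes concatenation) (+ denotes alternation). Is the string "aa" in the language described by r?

yes

The left alternative ((c·a)+(a·a)) matches aa.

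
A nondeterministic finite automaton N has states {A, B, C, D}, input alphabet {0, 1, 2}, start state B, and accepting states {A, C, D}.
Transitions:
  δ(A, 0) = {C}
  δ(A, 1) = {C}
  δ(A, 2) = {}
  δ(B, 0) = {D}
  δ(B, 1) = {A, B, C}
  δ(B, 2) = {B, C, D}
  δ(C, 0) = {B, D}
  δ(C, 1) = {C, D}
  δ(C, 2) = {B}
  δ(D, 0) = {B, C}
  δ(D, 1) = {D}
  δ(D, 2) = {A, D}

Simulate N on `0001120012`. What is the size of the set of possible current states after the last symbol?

4

Start: {B}
read 0: {D}
read 0: {B, C}
read 0: {B, D}
read 1: {A, B, C, D}
read 1: {A, B, C, D}
read 2: {A, B, C, D}
read 0: {B, C, D}
read 0: {B, C, D}
read 1: {A, B, C, D}
read 2: {A, B, C, D}
Final reachable set {A, B, C, D} has 4 states.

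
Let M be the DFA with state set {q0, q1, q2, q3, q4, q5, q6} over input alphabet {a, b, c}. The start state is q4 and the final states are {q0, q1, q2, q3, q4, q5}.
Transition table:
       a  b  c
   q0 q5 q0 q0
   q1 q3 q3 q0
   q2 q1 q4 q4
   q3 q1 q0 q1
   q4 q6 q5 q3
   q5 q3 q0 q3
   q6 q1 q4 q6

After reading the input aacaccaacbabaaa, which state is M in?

q4 --a--> q6
q6 --a--> q1
q1 --c--> q0
q0 --a--> q5
q5 --c--> q3
q3 --c--> q1
q1 --a--> q3
q3 --a--> q1
q1 --c--> q0
q0 --b--> q0
q0 --a--> q5
q5 --b--> q0
q0 --a--> q5
q5 --a--> q3
q3 --a--> q1

q1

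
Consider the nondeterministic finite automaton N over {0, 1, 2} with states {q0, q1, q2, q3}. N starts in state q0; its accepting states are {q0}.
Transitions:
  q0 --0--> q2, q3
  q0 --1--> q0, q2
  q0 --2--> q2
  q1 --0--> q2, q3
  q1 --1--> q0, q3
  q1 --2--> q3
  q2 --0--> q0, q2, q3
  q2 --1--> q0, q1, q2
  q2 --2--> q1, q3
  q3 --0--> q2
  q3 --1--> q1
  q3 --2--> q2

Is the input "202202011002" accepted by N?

rejected

Start: {q0}
read 2: {q2}
read 0: {q0, q2, q3}
read 2: {q1, q2, q3}
read 2: {q1, q2, q3}
read 0: {q0, q2, q3}
read 2: {q1, q2, q3}
read 0: {q0, q2, q3}
read 1: {q0, q1, q2}
read 1: {q0, q1, q2, q3}
read 0: {q0, q2, q3}
read 0: {q0, q2, q3}
read 2: {q1, q2, q3}
Reachable ∩ accepting = {} — empty.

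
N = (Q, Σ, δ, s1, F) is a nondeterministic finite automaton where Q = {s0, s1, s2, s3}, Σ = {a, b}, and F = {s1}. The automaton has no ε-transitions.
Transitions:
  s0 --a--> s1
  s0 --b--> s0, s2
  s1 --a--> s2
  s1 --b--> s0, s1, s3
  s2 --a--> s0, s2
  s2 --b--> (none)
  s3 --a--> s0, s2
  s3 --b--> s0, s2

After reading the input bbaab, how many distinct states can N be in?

Start: {s1}
read b: {s0, s1, s3}
read b: {s0, s1, s2, s3}
read a: {s0, s1, s2}
read a: {s0, s1, s2}
read b: {s0, s1, s2, s3}
Final reachable set {s0, s1, s2, s3} has 4 states.

4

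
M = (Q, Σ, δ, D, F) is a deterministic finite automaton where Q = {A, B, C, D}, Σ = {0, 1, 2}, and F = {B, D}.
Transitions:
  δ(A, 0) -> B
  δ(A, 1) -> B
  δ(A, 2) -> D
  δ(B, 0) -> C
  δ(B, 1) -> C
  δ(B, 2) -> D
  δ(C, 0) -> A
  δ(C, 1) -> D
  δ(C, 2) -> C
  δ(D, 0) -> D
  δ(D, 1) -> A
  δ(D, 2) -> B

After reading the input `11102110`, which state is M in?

D --1--> A
A --1--> B
B --1--> C
C --0--> A
A --2--> D
D --1--> A
A --1--> B
B --0--> C

C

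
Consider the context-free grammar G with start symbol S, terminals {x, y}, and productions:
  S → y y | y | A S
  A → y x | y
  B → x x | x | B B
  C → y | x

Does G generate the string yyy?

S ⇒ AS ⇒ yS ⇒ yyy

yes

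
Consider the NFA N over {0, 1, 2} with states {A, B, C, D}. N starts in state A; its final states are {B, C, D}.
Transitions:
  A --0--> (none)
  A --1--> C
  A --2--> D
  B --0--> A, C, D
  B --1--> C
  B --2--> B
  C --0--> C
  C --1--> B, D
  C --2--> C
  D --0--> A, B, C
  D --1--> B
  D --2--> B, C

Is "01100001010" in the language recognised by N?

rejected

Start: {A}
read 0: {}
The reachable set is empty and stays empty for the remaining 10 symbols.
Reachable ∩ accepting = {} — empty.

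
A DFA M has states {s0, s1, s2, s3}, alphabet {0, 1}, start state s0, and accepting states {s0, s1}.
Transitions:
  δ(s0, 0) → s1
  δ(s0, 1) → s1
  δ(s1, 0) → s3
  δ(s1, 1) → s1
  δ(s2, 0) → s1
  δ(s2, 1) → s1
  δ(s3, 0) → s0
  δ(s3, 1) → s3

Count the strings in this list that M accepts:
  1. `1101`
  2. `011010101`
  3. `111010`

1

`1101`: rejected
`011010101`: rejected
`111010`: accepted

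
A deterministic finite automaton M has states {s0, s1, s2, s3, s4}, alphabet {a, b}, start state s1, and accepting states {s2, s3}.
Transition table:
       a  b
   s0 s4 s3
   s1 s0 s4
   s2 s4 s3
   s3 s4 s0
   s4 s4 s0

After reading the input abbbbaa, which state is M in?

s1 --a--> s0
s0 --b--> s3
s3 --b--> s0
s0 --b--> s3
s3 --b--> s0
s0 --a--> s4
s4 --a--> s4

s4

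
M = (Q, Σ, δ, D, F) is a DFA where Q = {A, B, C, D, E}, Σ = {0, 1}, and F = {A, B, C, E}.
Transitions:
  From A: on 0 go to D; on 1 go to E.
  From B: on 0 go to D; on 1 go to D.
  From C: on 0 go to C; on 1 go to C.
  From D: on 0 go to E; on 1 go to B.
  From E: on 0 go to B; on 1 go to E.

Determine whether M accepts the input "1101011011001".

rejected

D --1--> B
B --1--> D
D --0--> E
E --1--> E
E --0--> B
B --1--> D
D --1--> B
B --0--> D
D --1--> B
B --1--> D
D --0--> E
E --0--> B
B --1--> D
End in state D, which is not an accepting state.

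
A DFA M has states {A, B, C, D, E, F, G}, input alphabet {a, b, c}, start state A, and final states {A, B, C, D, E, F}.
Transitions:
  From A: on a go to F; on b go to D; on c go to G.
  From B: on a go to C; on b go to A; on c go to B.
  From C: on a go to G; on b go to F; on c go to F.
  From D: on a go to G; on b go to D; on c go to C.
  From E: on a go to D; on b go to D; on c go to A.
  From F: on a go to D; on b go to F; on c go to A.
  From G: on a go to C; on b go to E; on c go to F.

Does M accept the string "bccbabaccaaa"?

rejected

A --b--> D
D --c--> C
C --c--> F
F --b--> F
F --a--> D
D --b--> D
D --a--> G
G --c--> F
F --c--> A
A --a--> F
F --a--> D
D --a--> G
End in state G, which is not an accepting state.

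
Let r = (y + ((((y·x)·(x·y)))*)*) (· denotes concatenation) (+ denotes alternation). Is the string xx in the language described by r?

Neither y nor ((((y·x)·(x·y)))*)* matches xx.

no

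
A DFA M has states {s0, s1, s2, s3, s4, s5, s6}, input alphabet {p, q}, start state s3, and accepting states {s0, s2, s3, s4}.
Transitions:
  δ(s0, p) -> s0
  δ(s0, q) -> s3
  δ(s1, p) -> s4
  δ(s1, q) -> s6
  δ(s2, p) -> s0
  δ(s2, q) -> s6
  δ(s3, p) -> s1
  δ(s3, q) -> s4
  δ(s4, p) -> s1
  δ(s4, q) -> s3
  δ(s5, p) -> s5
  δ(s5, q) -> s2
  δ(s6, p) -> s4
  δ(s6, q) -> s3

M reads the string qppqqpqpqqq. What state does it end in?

s3 --q--> s4
s4 --p--> s1
s1 --p--> s4
s4 --q--> s3
s3 --q--> s4
s4 --p--> s1
s1 --q--> s6
s6 --p--> s4
s4 --q--> s3
s3 --q--> s4
s4 --q--> s3

s3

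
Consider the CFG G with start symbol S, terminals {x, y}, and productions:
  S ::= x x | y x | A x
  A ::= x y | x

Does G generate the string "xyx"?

S ⇒ Ax ⇒ xyx

yes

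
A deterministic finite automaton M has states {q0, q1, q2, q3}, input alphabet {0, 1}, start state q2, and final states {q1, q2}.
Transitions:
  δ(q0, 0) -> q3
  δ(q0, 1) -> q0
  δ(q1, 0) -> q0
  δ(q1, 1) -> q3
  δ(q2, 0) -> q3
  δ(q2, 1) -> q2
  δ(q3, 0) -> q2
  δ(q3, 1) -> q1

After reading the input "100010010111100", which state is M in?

q2

q2 --1--> q2
q2 --0--> q3
q3 --0--> q2
q2 --0--> q3
q3 --1--> q1
q1 --0--> q0
q0 --0--> q3
q3 --1--> q1
q1 --0--> q0
q0 --1--> q0
q0 --1--> q0
q0 --1--> q0
q0 --1--> q0
q0 --0--> q3
q3 --0--> q2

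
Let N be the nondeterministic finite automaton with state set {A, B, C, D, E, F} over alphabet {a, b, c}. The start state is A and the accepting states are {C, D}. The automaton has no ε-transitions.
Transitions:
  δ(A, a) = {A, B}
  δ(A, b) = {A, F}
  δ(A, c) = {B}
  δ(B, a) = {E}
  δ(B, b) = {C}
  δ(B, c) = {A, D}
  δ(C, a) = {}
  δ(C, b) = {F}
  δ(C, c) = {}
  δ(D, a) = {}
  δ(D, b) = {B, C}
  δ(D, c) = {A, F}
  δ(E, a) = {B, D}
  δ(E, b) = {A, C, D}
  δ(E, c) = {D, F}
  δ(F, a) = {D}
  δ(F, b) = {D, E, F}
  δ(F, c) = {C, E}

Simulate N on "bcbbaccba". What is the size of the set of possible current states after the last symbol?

4

Start: {A}
read b: {A, F}
read c: {B, C, E}
read b: {A, C, D, F}
read b: {A, B, C, D, E, F}
read a: {A, B, D, E}
read c: {A, B, D, F}
read c: {A, B, C, D, E, F}
read b: {A, B, C, D, E, F}
read a: {A, B, D, E}
Final reachable set {A, B, D, E} has 4 states.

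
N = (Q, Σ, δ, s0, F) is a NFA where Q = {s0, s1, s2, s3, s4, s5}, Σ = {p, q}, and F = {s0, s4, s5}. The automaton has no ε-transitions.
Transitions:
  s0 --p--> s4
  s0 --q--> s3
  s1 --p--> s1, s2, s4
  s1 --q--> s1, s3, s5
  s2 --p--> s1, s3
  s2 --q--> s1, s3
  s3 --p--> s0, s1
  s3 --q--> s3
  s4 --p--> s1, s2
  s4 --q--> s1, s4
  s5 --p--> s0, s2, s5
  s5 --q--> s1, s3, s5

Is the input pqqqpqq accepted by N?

Start: {s0}
read p: {s4}
read q: {s1, s4}
read q: {s1, s3, s4, s5}
read q: {s1, s3, s4, s5}
read p: {s0, s1, s2, s4, s5}
read q: {s1, s3, s4, s5}
read q: {s1, s3, s4, s5}
Reachable ∩ accepting = {s4, s5} — nonempty.

accepted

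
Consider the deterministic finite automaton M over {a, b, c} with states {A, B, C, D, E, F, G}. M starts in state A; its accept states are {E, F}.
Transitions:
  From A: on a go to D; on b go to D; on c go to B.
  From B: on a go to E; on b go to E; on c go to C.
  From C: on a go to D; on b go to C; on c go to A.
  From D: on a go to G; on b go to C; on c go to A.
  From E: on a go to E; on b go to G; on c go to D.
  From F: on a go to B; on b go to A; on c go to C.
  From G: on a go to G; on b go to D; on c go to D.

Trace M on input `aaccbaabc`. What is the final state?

A

A --a--> D
D --a--> G
G --c--> D
D --c--> A
A --b--> D
D --a--> G
G --a--> G
G --b--> D
D --c--> A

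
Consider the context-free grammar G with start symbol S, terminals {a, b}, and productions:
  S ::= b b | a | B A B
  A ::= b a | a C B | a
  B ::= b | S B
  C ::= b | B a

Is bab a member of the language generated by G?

yes

S ⇒ BAB ⇒ bAB ⇒ baB ⇒ bab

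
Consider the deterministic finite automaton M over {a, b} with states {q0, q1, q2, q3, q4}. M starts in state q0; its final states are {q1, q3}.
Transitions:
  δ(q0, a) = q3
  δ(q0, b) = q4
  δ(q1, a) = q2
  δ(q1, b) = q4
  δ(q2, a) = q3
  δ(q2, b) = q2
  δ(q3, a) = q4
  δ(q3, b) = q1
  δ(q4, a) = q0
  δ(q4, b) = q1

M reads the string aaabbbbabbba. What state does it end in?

q3

q0 --a--> q3
q3 --a--> q4
q4 --a--> q0
q0 --b--> q4
q4 --b--> q1
q1 --b--> q4
q4 --b--> q1
q1 --a--> q2
q2 --b--> q2
q2 --b--> q2
q2 --b--> q2
q2 --a--> q3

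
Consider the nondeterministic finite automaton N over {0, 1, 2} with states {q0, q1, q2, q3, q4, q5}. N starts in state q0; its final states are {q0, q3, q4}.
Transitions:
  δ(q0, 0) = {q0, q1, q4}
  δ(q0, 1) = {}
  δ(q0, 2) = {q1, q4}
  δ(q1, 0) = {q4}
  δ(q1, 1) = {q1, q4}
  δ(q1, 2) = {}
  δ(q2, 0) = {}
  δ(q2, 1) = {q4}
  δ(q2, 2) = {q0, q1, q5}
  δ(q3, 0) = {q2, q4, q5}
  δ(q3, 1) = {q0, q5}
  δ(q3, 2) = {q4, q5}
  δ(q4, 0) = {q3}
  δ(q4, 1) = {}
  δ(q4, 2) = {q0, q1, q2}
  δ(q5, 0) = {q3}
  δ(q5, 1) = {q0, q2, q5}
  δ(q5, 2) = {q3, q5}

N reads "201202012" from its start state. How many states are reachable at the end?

6

Start: {q0}
read 2: {q1, q4}
read 0: {q3, q4}
read 1: {q0, q5}
read 2: {q1, q3, q4, q5}
read 0: {q2, q3, q4, q5}
read 2: {q0, q1, q2, q3, q4, q5}
read 0: {q0, q1, q2, q3, q4, q5}
read 1: {q0, q1, q2, q4, q5}
read 2: {q0, q1, q2, q3, q4, q5}
Final reachable set {q0, q1, q2, q3, q4, q5} has 6 states.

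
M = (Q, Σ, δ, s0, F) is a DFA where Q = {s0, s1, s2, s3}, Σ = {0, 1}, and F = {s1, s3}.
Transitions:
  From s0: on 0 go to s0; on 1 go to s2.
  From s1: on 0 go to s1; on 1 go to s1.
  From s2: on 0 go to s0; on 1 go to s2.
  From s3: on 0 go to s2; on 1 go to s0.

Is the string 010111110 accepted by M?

rejected

s0 --0--> s0
s0 --1--> s2
s2 --0--> s0
s0 --1--> s2
s2 --1--> s2
s2 --1--> s2
s2 --1--> s2
s2 --1--> s2
s2 --0--> s0
End in state s0, which is not an accepting state.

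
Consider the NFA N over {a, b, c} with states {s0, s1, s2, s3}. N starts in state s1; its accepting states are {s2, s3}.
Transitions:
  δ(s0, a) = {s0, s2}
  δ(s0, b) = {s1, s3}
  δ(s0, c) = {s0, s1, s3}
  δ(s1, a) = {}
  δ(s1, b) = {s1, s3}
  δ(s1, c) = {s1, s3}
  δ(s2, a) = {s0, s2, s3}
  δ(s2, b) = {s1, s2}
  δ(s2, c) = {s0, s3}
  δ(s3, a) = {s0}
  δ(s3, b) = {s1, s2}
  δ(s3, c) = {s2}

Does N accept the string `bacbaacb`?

accepted

Start: {s1}
read b: {s1, s3}
read a: {s0}
read c: {s0, s1, s3}
read b: {s1, s2, s3}
read a: {s0, s2, s3}
read a: {s0, s2, s3}
read c: {s0, s1, s2, s3}
read b: {s1, s2, s3}
Reachable ∩ accepting = {s2, s3} — nonempty.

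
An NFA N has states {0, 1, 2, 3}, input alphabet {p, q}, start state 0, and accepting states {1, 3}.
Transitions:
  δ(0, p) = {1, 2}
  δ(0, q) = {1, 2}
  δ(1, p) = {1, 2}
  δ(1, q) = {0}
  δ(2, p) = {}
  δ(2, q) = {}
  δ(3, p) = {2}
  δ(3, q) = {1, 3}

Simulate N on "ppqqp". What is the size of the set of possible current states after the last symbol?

Start: {0}
read p: {1, 2}
read p: {1, 2}
read q: {0}
read q: {1, 2}
read p: {1, 2}
Final reachable set {1, 2} has 2 states.

2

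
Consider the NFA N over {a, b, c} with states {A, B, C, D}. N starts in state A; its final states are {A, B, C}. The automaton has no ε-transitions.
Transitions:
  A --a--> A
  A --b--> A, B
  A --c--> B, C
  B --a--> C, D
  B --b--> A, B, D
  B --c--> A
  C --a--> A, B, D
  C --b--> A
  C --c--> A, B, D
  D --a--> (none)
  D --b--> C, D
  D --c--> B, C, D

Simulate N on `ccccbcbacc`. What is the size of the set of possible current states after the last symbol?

Start: {A}
read c: {B, C}
read c: {A, B, D}
read c: {A, B, C, D}
read c: {A, B, C, D}
read b: {A, B, C, D}
read c: {A, B, C, D}
read b: {A, B, C, D}
read a: {A, B, C, D}
read c: {A, B, C, D}
read c: {A, B, C, D}
Final reachable set {A, B, C, D} has 4 states.

4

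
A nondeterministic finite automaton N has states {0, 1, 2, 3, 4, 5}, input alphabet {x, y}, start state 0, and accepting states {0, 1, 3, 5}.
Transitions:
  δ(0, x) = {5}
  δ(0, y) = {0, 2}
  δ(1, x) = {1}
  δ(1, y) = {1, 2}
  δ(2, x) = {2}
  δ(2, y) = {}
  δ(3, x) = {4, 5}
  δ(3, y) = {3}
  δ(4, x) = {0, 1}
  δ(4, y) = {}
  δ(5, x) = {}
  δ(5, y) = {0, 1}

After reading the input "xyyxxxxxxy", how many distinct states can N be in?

Start: {0}
read x: {5}
read y: {0, 1}
read y: {0, 1, 2}
read x: {1, 2, 5}
read x: {1, 2}
read x: {1, 2}
read x: {1, 2}
read x: {1, 2}
read x: {1, 2}
read y: {1, 2}
Final reachable set {1, 2} has 2 states.

2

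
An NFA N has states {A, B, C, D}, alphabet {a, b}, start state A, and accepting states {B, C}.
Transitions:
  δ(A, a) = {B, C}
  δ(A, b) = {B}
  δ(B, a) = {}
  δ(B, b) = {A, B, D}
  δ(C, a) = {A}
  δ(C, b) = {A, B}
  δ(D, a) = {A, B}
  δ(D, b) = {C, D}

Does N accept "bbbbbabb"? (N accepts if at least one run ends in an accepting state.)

Start: {A}
read b: {B}
read b: {A, B, D}
read b: {A, B, C, D}
read b: {A, B, C, D}
read b: {A, B, C, D}
read a: {A, B, C}
read b: {A, B, D}
read b: {A, B, C, D}
Reachable ∩ accepting = {B, C} — nonempty.

accepted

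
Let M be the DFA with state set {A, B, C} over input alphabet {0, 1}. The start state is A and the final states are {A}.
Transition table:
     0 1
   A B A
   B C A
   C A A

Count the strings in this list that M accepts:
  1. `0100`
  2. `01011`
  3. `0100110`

1

`0100`: rejected
`01011`: accepted
`0100110`: rejected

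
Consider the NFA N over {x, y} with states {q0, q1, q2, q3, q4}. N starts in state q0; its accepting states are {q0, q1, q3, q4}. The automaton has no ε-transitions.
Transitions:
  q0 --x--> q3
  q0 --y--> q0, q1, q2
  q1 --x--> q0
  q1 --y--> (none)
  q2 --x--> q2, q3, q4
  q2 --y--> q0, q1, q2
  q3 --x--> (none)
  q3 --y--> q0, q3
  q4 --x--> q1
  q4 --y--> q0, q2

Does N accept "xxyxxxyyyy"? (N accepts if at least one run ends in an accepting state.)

Start: {q0}
read x: {q3}
read x: {}
The reachable set is empty and stays empty for the remaining 8 symbols.
Reachable ∩ accepting = {} — empty.

rejected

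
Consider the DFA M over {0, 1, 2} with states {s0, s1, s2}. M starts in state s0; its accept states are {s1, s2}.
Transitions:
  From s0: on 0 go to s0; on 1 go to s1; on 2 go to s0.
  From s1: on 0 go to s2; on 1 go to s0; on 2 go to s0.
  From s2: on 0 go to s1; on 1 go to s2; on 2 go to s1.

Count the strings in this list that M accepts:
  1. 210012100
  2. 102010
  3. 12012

2

210012100: accepted
102010: accepted
12012: rejected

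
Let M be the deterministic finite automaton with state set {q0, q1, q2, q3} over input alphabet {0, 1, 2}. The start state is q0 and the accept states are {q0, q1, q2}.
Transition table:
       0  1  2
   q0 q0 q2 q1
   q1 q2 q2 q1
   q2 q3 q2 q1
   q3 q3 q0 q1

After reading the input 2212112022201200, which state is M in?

q0 --2--> q1
q1 --2--> q1
q1 --1--> q2
q2 --2--> q1
q1 --1--> q2
q2 --1--> q2
q2 --2--> q1
q1 --0--> q2
q2 --2--> q1
q1 --2--> q1
q1 --2--> q1
q1 --0--> q2
q2 --1--> q2
q2 --2--> q1
q1 --0--> q2
q2 --0--> q3

q3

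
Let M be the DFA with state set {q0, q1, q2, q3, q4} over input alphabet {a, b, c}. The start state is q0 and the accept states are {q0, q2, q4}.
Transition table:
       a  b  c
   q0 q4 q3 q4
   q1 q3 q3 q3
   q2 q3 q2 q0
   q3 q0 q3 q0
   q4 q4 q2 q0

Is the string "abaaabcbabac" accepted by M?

q0 --a--> q4
q4 --b--> q2
q2 --a--> q3
q3 --a--> q0
q0 --a--> q4
q4 --b--> q2
q2 --c--> q0
q0 --b--> q3
q3 --a--> q0
q0 --b--> q3
q3 --a--> q0
q0 --c--> q4
End in state q4, which is an accepting state.

accepted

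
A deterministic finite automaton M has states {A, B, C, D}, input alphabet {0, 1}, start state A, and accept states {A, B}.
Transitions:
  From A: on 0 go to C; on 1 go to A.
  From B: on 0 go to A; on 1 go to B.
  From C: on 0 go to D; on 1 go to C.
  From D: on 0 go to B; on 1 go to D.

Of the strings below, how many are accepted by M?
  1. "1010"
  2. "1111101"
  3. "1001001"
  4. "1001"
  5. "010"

1

"1010": rejected
"1111101": rejected
"1001001": accepted
"1001": rejected
"010": rejected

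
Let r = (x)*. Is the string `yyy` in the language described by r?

yyy cannot be split into zero or more pieces each matching x.

no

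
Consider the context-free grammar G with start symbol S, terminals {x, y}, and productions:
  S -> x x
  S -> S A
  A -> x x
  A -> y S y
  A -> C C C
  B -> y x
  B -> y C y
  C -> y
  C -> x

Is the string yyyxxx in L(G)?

no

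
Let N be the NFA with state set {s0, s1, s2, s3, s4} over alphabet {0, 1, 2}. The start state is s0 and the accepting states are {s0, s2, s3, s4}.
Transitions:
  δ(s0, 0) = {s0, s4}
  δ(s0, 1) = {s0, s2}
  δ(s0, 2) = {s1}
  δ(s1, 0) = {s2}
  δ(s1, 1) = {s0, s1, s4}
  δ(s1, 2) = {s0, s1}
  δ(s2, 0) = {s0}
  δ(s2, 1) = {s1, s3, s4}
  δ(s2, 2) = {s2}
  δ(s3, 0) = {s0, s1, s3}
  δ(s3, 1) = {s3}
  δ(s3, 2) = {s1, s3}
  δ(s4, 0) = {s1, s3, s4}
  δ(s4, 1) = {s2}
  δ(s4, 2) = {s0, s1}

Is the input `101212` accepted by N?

Start: {s0}
read 1: {s0, s2}
read 0: {s0, s4}
read 1: {s0, s2}
read 2: {s1, s2}
read 1: {s0, s1, s3, s4}
read 2: {s0, s1, s3}
Reachable ∩ accepting = {s0, s3} — nonempty.

accepted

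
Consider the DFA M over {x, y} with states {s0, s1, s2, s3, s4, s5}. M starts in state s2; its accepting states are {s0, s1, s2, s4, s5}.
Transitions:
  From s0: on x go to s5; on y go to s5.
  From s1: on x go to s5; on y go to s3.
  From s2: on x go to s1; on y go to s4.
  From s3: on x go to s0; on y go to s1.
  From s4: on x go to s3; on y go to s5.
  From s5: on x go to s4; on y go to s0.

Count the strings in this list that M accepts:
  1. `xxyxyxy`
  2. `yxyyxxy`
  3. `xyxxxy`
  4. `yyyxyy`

4

`xxyxyxy`: accepted
`yxyyxxy`: accepted
`xyxxxy`: accepted
`yyyxyy`: accepted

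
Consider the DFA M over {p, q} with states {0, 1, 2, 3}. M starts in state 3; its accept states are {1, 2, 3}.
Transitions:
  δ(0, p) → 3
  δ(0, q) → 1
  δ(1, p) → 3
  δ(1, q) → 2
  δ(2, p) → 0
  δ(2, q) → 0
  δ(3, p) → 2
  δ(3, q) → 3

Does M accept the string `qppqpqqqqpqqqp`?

rejected

3 --q--> 3
3 --p--> 2
2 --p--> 0
0 --q--> 1
1 --p--> 3
3 --q--> 3
3 --q--> 3
3 --q--> 3
3 --q--> 3
3 --p--> 2
2 --q--> 0
0 --q--> 1
1 --q--> 2
2 --p--> 0
End in state 0, which is not an accepting state.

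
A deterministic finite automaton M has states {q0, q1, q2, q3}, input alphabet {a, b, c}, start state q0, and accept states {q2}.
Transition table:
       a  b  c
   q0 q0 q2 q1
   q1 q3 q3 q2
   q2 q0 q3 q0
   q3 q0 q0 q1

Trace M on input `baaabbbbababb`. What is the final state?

q3

q0 --b--> q2
q2 --a--> q0
q0 --a--> q0
q0 --a--> q0
q0 --b--> q2
q2 --b--> q3
q3 --b--> q0
q0 --b--> q2
q2 --a--> q0
q0 --b--> q2
q2 --a--> q0
q0 --b--> q2
q2 --b--> q3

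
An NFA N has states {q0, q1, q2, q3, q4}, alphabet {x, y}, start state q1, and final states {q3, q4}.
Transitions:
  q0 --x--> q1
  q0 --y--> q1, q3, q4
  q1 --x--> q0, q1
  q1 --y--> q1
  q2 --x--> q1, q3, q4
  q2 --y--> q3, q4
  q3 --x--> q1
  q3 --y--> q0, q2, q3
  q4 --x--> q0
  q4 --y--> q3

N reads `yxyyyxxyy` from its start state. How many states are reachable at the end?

4

Start: {q1}
read y: {q1}
read x: {q0, q1}
read y: {q1, q3, q4}
read y: {q0, q1, q2, q3}
read y: {q0, q1, q2, q3, q4}
read x: {q0, q1, q3, q4}
read x: {q0, q1}
read y: {q1, q3, q4}
read y: {q0, q1, q2, q3}
Final reachable set {q0, q1, q2, q3} has 4 states.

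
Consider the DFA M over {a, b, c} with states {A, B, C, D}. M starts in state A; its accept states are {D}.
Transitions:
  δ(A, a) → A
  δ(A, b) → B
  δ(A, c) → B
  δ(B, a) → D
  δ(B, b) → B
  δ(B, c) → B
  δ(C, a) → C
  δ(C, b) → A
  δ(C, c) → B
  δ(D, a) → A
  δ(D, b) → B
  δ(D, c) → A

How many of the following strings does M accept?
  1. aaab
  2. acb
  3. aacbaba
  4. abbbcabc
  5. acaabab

1

aaab: rejected
acb: rejected
aacbaba: accepted
abbbcabc: rejected
acaabab: rejected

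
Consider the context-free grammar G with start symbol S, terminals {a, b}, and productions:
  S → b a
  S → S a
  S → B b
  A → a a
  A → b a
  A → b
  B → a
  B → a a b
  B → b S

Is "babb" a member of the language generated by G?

yes

S ⇒ Bb ⇒ bSb ⇒ bBbb ⇒ babb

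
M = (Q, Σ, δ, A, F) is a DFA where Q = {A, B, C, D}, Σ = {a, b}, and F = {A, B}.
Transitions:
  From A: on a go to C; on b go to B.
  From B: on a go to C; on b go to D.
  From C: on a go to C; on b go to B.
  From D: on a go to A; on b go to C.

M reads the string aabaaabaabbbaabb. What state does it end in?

A --a--> C
C --a--> C
C --b--> B
B --a--> C
C --a--> C
C --a--> C
C --b--> B
B --a--> C
C --a--> C
C --b--> B
B --b--> D
D --b--> C
C --a--> C
C --a--> C
C --b--> B
B --b--> D

D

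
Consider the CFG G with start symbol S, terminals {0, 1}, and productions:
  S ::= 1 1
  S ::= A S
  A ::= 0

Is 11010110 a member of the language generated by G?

no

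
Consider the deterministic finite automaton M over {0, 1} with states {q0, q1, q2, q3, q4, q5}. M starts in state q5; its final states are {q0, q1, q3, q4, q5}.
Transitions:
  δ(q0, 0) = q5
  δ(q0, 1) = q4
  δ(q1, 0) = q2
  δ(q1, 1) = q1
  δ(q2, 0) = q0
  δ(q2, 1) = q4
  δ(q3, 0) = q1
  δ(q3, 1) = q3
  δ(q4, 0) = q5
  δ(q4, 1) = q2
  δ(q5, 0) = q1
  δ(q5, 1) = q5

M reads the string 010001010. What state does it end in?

q2

q5 --0--> q1
q1 --1--> q1
q1 --0--> q2
q2 --0--> q0
q0 --0--> q5
q5 --1--> q5
q5 --0--> q1
q1 --1--> q1
q1 --0--> q2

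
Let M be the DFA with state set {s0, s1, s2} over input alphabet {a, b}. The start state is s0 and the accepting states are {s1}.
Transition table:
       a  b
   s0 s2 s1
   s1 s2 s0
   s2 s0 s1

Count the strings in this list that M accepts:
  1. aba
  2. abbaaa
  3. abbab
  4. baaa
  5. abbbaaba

1

aba: rejected
abbaaa: rejected
abbab: accepted
baaa: rejected
abbbaaba: rejected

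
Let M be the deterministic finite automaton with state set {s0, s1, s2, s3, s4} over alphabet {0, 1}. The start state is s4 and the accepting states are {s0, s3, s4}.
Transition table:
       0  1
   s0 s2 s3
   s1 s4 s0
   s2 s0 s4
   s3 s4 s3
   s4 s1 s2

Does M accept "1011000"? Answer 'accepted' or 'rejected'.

s4 --1--> s2
s2 --0--> s0
s0 --1--> s3
s3 --1--> s3
s3 --0--> s4
s4 --0--> s1
s1 --0--> s4
End in state s4, which is an accepting state.

accepted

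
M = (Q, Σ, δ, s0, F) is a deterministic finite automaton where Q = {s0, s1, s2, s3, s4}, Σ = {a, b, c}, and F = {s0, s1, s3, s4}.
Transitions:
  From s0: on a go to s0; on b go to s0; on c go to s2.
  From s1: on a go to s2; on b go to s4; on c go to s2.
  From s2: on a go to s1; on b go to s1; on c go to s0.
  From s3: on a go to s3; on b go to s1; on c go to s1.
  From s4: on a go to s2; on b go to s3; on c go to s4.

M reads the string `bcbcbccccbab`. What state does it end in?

s0

s0 --b--> s0
s0 --c--> s2
s2 --b--> s1
s1 --c--> s2
s2 --b--> s1
s1 --c--> s2
s2 --c--> s0
s0 --c--> s2
s2 --c--> s0
s0 --b--> s0
s0 --a--> s0
s0 --b--> s0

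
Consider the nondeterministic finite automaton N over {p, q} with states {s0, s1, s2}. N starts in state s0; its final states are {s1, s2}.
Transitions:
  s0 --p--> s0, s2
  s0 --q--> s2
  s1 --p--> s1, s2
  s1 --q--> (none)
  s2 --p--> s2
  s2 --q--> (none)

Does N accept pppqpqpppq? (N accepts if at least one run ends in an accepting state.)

Start: {s0}
read p: {s0, s2}
read p: {s0, s2}
read p: {s0, s2}
read q: {s2}
read p: {s2}
read q: {}
The reachable set is empty and stays empty for the remaining 4 symbols.
Reachable ∩ accepting = {} — empty.

rejected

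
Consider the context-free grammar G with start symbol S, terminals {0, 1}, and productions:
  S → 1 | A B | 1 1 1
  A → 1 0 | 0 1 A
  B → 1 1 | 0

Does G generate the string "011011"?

yes

S ⇒ AB ⇒ 01AB ⇒ 0110B ⇒ 011011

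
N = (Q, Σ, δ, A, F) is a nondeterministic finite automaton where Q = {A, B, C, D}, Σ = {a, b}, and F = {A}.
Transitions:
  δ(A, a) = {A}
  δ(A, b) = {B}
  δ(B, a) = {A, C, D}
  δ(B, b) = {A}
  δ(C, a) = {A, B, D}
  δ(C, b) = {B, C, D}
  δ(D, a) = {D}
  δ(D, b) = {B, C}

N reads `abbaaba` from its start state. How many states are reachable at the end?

3

Start: {A}
read a: {A}
read b: {B}
read b: {A}
read a: {A}
read a: {A}
read b: {B}
read a: {A, C, D}
Final reachable set {A, C, D} has 3 states.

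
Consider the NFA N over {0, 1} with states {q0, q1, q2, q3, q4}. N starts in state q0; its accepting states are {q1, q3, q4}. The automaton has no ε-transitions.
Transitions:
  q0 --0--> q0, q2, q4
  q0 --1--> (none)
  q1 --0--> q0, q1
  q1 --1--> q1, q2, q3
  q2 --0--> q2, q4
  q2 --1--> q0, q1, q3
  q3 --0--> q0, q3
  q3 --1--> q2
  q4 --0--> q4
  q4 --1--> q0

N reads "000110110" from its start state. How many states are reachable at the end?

5

Start: {q0}
read 0: {q0, q2, q4}
read 0: {q0, q2, q4}
read 0: {q0, q2, q4}
read 1: {q0, q1, q3}
read 1: {q1, q2, q3}
read 0: {q0, q1, q2, q3, q4}
read 1: {q0, q1, q2, q3}
read 1: {q0, q1, q2, q3}
read 0: {q0, q1, q2, q3, q4}
Final reachable set {q0, q1, q2, q3, q4} has 5 states.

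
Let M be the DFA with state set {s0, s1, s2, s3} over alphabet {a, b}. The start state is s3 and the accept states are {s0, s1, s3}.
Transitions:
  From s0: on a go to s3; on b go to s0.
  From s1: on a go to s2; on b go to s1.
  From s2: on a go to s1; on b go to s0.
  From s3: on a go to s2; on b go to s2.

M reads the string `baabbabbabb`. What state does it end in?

s0

s3 --b--> s2
s2 --a--> s1
s1 --a--> s2
s2 --b--> s0
s0 --b--> s0
s0 --a--> s3
s3 --b--> s2
s2 --b--> s0
s0 --a--> s3
s3 --b--> s2
s2 --b--> s0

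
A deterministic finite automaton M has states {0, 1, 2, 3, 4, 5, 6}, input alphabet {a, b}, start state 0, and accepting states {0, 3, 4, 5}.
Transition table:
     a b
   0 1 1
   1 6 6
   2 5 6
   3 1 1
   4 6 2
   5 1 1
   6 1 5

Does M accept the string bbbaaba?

rejected

0 --b--> 1
1 --b--> 6
6 --b--> 5
5 --a--> 1
1 --a--> 6
6 --b--> 5
5 --a--> 1
End in state 1, which is not an accepting state.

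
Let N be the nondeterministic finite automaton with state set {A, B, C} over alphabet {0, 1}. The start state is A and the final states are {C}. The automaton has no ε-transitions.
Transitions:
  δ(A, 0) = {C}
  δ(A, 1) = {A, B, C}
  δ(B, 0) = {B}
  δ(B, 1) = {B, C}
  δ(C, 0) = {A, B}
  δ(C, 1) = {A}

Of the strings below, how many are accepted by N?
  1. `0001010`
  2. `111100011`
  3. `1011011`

`0001010`: accepted
`111100011`: accepted
`1011011`: accepted

3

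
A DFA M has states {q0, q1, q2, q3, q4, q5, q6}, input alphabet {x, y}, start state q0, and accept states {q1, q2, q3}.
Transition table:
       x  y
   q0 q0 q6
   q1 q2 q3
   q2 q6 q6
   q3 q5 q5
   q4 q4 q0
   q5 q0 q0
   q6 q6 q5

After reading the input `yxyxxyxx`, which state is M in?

q0 --y--> q6
q6 --x--> q6
q6 --y--> q5
q5 --x--> q0
q0 --x--> q0
q0 --y--> q6
q6 --x--> q6
q6 --x--> q6

q6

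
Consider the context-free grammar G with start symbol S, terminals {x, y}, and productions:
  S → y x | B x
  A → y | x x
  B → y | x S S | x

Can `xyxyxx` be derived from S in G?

S ⇒ Bx ⇒ xSSx ⇒ xyxSx ⇒ xyxyxx

yes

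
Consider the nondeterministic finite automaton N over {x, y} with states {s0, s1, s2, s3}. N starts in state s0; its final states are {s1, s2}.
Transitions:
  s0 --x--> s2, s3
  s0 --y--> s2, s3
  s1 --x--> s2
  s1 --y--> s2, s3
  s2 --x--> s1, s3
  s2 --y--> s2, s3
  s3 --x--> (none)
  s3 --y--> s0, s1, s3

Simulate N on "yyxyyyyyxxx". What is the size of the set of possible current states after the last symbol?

Start: {s0}
read y: {s2, s3}
read y: {s0, s1, s2, s3}
read x: {s1, s2, s3}
read y: {s0, s1, s2, s3}
read y: {s0, s1, s2, s3}
read y: {s0, s1, s2, s3}
read y: {s0, s1, s2, s3}
read y: {s0, s1, s2, s3}
read x: {s1, s2, s3}
read x: {s1, s2, s3}
read x: {s1, s2, s3}
Final reachable set {s1, s2, s3} has 3 states.

3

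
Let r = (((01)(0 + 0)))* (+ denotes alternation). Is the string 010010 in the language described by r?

yes

Split into 2 pieces 010 · 010; each matches ((01)(0+0)).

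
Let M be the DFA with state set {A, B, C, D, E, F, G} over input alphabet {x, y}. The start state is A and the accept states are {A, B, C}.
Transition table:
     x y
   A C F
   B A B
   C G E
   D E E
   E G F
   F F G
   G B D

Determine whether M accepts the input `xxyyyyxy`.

A --x--> C
C --x--> G
G --y--> D
D --y--> E
E --y--> F
F --y--> G
G --x--> B
B --y--> B
End in state B, which is an accepting state.

accepted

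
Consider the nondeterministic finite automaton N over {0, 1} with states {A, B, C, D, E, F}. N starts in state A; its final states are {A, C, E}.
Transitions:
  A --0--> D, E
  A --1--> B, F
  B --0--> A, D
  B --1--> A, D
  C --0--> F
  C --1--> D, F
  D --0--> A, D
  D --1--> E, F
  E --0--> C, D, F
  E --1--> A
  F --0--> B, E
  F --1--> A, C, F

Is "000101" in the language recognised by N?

Start: {A}
read 0: {D, E}
read 0: {A, C, D, F}
read 0: {A, B, D, E, F}
read 1: {A, B, C, D, E, F}
read 0: {A, B, C, D, E, F}
read 1: {A, B, C, D, E, F}
Reachable ∩ accepting = {A, C, E} — nonempty.

accepted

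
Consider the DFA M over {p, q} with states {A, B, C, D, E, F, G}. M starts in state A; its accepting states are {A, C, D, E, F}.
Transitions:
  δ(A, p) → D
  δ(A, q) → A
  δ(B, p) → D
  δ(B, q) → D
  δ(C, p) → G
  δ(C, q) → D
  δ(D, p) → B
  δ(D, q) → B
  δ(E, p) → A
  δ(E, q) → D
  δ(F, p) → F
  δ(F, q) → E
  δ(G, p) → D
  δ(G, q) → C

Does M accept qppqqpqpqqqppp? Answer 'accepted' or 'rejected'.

A --q--> A
A --p--> D
D --p--> B
B --q--> D
D --q--> B
B --p--> D
D --q--> B
B --p--> D
D --q--> B
B --q--> D
D --q--> B
B --p--> D
D --p--> B
B --p--> D
End in state D, which is an accepting state.

accepted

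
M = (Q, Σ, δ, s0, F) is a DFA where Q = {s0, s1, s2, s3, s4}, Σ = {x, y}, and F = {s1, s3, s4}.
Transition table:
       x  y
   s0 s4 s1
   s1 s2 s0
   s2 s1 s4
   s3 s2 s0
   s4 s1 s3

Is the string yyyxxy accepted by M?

rejected

s0 --y--> s1
s1 --y--> s0
s0 --y--> s1
s1 --x--> s2
s2 --x--> s1
s1 --y--> s0
End in state s0, which is not an accepting state.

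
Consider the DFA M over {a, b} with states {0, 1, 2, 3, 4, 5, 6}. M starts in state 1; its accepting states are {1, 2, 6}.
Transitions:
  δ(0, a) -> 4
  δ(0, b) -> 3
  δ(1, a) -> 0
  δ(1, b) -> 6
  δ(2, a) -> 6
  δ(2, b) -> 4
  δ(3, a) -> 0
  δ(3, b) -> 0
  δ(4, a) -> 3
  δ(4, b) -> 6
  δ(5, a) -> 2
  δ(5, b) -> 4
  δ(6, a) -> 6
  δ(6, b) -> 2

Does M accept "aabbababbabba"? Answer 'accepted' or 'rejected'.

rejected

1 --a--> 0
0 --a--> 4
4 --b--> 6
6 --b--> 2
2 --a--> 6
6 --b--> 2
2 --a--> 6
6 --b--> 2
2 --b--> 4
4 --a--> 3
3 --b--> 0
0 --b--> 3
3 --a--> 0
End in state 0, which is not an accepting state.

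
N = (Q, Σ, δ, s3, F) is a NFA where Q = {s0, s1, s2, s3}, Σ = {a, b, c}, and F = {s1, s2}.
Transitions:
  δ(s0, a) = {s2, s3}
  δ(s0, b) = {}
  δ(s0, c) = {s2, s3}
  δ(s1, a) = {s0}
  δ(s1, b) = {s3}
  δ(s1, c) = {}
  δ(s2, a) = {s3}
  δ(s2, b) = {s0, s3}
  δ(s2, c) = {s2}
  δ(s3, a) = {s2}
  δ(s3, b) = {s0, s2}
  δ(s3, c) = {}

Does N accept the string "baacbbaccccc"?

accepted

Start: {s3}
read b: {s0, s2}
read a: {s2, s3}
read a: {s2, s3}
read c: {s2}
read b: {s0, s3}
read b: {s0, s2}
read a: {s2, s3}
read c: {s2}
read c: {s2}
read c: {s2}
read c: {s2}
read c: {s2}
Reachable ∩ accepting = {s2} — nonempty.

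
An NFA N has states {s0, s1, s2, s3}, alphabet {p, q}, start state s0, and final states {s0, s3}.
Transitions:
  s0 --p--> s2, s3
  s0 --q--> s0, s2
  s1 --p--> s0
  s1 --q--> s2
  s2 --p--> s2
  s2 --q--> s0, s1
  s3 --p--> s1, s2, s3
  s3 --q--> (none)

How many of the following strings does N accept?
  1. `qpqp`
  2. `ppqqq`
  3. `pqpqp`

3

`qpqp`: accepted
`ppqqq`: accepted
`pqpqp`: accepted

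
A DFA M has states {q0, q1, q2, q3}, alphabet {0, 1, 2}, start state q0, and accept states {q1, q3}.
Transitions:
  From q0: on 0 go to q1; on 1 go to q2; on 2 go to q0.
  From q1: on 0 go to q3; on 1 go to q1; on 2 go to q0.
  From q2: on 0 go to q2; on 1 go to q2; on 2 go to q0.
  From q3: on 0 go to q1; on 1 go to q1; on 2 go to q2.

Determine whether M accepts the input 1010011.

q0 --1--> q2
q2 --0--> q2
q2 --1--> q2
q2 --0--> q2
q2 --0--> q2
q2 --1--> q2
q2 --1--> q2
End in state q2, which is not an accepting state.

rejected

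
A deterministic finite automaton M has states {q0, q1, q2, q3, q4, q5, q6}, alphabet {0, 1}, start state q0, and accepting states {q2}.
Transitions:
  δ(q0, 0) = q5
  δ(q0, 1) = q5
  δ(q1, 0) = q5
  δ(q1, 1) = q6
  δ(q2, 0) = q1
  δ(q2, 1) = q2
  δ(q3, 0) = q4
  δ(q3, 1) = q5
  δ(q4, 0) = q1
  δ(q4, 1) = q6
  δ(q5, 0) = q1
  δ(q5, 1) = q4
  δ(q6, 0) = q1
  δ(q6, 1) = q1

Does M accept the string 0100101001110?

q0 --0--> q5
q5 --1--> q4
q4 --0--> q1
q1 --0--> q5
q5 --1--> q4
q4 --0--> q1
q1 --1--> q6
q6 --0--> q1
q1 --0--> q5
q5 --1--> q4
q4 --1--> q6
q6 --1--> q1
q1 --0--> q5
End in state q5, which is not an accepting state.

rejected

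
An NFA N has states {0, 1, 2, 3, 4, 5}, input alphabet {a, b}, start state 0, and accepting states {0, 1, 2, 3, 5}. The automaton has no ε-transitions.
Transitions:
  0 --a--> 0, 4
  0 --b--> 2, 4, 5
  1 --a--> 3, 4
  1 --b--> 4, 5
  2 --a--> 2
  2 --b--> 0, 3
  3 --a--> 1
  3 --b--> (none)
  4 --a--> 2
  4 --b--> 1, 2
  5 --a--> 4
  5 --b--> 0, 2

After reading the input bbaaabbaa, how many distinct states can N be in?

5

Start: {0}
read b: {2, 4, 5}
read b: {0, 1, 2, 3}
read a: {0, 1, 2, 3, 4}
read a: {0, 1, 2, 3, 4}
read a: {0, 1, 2, 3, 4}
read b: {0, 1, 2, 3, 4, 5}
read b: {0, 1, 2, 3, 4, 5}
read a: {0, 1, 2, 3, 4}
read a: {0, 1, 2, 3, 4}
Final reachable set {0, 1, 2, 3, 4} has 5 states.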